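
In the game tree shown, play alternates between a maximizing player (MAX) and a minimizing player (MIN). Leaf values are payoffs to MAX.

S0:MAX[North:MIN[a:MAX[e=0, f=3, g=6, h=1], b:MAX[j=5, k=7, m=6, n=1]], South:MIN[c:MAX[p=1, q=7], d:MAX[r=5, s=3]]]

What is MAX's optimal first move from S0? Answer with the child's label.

a (MAX): max(0, 3, 6, 1) = 6
b (MAX): max(5, 7, 6, 1) = 7
North (MIN): min(6, 7) = 6
c (MAX): max(1, 7) = 7
d (MAX): max(5, 3) = 5
South (MIN): min(7, 5) = 5
S0 (MAX): max(6, 5) = 6
MAX at S0 wants the highest of {North=6, South=5}, so chooses North.

North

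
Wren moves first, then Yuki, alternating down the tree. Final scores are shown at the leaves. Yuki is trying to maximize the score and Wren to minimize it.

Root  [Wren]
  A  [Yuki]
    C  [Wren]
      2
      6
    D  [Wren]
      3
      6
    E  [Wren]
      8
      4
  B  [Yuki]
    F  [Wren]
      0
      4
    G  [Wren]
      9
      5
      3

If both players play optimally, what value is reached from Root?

C (Wren): min(2, 6) = 2
D (Wren): min(3, 6) = 3
E (Wren): min(8, 4) = 4
A (Yuki): max(2, 3, 4) = 4
F (Wren): min(0, 4) = 0
G (Wren): min(9, 5, 3) = 3
B (Yuki): max(0, 3) = 3
Root (Wren): min(4, 3) = 3

3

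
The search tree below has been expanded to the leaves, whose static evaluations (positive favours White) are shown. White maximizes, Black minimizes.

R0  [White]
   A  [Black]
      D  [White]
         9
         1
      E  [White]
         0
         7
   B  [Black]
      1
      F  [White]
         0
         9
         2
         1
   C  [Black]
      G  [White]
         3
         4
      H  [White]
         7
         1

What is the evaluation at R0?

7

D (White): max(9, 1) = 9
E (White): max(0, 7) = 7
A (Black): min(9, 7) = 7
F (White): max(0, 9, 2, 1) = 9
B (Black): min(1, 9) = 1
G (White): max(3, 4) = 4
H (White): max(7, 1) = 7
C (Black): min(4, 7) = 4
R0 (White): max(7, 1, 4) = 7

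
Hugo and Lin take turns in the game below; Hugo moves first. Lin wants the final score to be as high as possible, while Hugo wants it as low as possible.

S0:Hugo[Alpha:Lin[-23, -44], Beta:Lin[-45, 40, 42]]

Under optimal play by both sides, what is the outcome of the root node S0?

-23

Alpha (Lin): max(-23, -44) = -23
Beta (Lin): max(-45, 40, 42) = 42
S0 (Hugo): min(-23, 42) = -23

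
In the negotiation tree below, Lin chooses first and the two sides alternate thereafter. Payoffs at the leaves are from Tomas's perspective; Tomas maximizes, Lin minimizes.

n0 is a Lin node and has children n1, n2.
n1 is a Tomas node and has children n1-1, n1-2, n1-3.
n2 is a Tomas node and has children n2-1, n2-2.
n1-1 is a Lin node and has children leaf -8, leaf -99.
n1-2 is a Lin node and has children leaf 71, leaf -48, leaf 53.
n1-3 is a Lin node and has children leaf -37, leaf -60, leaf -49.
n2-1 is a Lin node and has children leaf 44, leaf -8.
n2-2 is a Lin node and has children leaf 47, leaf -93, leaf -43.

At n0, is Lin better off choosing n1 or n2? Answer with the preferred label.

n1-1 (Lin): min(-8, -99) = -99
n1-2 (Lin): min(71, -48, 53) = -48
n1-3 (Lin): min(-37, -60, -49) = -60
n1 (Tomas): max(-99, -48, -60) = -48
n2-1 (Lin): min(44, -8) = -8
n2-2 (Lin): min(47, -93, -43) = -93
n2 (Tomas): max(-8, -93) = -8
Lin prefers the lower value; n1=-48, n2=-8. n1 is better since -48 < -8.

n1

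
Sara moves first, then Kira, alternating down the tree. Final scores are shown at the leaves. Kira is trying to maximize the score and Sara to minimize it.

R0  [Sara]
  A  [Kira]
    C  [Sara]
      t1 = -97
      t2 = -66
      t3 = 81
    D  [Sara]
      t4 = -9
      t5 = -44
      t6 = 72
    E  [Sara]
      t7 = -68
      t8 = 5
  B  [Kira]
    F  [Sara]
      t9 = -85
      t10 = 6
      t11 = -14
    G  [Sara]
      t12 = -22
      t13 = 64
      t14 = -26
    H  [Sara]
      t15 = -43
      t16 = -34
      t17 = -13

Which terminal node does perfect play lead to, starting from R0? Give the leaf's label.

C (Sara): min(-97, -66, 81) = -97
D (Sara): min(-9, -44, 72) = -44
E (Sara): min(-68, 5) = -68
A (Kira): max(-97, -44, -68) = -44
F (Sara): min(-85, 6, -14) = -85
G (Sara): min(-22, 64, -26) = -26
H (Sara): min(-43, -34, -13) = -43
B (Kira): max(-85, -26, -43) = -26
R0 (Sara): min(-44, -26) = -44
At R0, Sara picks A (lowest: -44).
At A, Kira picks D (highest: -44).
At D, Sara picks t5 (lowest: -44).
Terminal value -44.

t5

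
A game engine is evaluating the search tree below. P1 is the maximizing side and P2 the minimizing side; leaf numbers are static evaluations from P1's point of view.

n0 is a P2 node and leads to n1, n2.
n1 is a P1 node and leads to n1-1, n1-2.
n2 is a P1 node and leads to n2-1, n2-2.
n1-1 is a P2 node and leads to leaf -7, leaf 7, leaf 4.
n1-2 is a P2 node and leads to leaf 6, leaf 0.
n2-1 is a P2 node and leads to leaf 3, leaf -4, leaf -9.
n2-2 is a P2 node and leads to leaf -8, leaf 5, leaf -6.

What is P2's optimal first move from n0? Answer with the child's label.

n1-1 (P2): min(-7, 7, 4) = -7
n1-2 (P2): min(6, 0) = 0
n1 (P1): max(-7, 0) = 0
n2-1 (P2): min(3, -4, -9) = -9
n2-2 (P2): min(-8, 5, -6) = -8
n2 (P1): max(-9, -8) = -8
n0 (P2): min(0, -8) = -8
P2 at n0 wants the lowest of {n1=0, n2=-8}, so chooses n2.

n2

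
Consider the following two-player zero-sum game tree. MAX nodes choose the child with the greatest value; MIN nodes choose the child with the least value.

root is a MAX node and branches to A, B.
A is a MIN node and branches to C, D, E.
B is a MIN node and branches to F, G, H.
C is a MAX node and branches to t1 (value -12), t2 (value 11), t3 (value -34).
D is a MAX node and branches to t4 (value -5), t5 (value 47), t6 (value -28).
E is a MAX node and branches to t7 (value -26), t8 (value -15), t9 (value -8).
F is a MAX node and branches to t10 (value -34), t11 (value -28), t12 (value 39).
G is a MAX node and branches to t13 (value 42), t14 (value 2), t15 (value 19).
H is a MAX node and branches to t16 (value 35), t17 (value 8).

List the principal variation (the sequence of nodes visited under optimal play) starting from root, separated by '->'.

C (MAX): max(-12, 11, -34) = 11
D (MAX): max(-5, 47, -28) = 47
E (MAX): max(-26, -15, -8) = -8
A (MIN): min(11, 47, -8) = -8
F (MAX): max(-34, -28, 39) = 39
G (MAX): max(42, 2, 19) = 42
H (MAX): max(35, 8) = 35
B (MIN): min(39, 42, 35) = 35
root (MAX): max(-8, 35) = 35
At root, MAX picks B (highest: 35).
At B, MIN picks H (lowest: 35).
At H, MAX picks t16 (highest: 35).
Terminal value 35.

root -> B -> H -> t16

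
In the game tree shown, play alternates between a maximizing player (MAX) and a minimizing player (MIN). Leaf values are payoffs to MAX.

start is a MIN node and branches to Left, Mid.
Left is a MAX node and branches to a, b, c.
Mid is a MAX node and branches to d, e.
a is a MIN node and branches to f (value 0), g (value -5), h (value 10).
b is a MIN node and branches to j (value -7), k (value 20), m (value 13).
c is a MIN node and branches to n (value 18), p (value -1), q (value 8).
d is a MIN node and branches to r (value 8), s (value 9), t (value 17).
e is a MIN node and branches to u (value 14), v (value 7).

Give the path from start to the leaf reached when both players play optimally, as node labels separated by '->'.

start -> Left -> c -> p

a (MIN): min(0, -5, 10) = -5
b (MIN): min(-7, 20, 13) = -7
c (MIN): min(18, -1, 8) = -1
Left (MAX): max(-5, -7, -1) = -1
d (MIN): min(8, 9, 17) = 8
e (MIN): min(14, 7) = 7
Mid (MAX): max(8, 7) = 8
start (MIN): min(-1, 8) = -1
At start, MIN picks Left (lowest: -1).
At Left, MAX picks c (highest: -1).
At c, MIN picks p (lowest: -1).
Terminal value -1.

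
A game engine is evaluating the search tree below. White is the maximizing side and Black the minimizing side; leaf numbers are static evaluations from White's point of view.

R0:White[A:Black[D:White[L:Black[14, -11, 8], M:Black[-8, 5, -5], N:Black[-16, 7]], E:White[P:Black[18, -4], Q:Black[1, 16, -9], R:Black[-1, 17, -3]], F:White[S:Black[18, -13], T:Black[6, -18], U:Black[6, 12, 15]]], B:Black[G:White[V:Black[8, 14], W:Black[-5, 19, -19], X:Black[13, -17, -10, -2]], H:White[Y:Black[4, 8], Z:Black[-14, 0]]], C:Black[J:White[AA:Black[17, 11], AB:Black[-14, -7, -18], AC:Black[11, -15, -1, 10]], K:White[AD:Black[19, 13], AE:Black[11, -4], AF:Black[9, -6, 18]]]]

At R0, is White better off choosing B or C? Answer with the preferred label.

C

V (Black): min(8, 14) = 8
W (Black): min(-5, 19, -19) = -19
X (Black): min(13, -17, -10, -2) = -17
G (White): max(8, -19, -17) = 8
Y (Black): min(4, 8) = 4
Z (Black): min(-14, 0) = -14
H (White): max(4, -14) = 4
B (Black): min(8, 4) = 4
AA (Black): min(17, 11) = 11
AB (Black): min(-14, -7, -18) = -18
AC (Black): min(11, -15, -1, 10) = -15
J (White): max(11, -18, -15) = 11
AD (Black): min(19, 13) = 13
AE (Black): min(11, -4) = -4
AF (Black): min(9, -6, 18) = -6
K (White): max(13, -4, -6) = 13
C (Black): min(11, 13) = 11
White prefers the higher value; B=4, C=11. C is better since 11 > 4.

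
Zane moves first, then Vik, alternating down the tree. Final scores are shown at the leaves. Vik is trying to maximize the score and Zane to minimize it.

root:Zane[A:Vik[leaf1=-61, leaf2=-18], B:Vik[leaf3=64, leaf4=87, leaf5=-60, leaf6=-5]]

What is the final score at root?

-18

A (Vik): max(-61, -18) = -18
B (Vik): max(64, 87, -60, -5) = 87
root (Zane): min(-18, 87) = -18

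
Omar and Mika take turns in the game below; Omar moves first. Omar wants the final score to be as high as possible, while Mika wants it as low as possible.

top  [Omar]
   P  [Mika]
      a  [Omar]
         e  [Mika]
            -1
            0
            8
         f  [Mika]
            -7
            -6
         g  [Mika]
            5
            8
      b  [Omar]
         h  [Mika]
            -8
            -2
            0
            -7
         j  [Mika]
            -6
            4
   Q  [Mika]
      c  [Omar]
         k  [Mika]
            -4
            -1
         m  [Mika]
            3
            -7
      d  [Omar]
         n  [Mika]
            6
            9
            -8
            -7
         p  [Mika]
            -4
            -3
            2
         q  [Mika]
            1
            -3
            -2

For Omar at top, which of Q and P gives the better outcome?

k (Mika): min(-4, -1) = -4
m (Mika): min(3, -7) = -7
c (Omar): max(-4, -7) = -4
n (Mika): min(6, 9, -8, -7) = -8
p (Mika): min(-4, -3, 2) = -4
q (Mika): min(1, -3, -2) = -3
d (Omar): max(-8, -4, -3) = -3
Q (Mika): min(-4, -3) = -4
e (Mika): min(-1, 0, 8) = -1
f (Mika): min(-7, -6) = -7
g (Mika): min(5, 8) = 5
a (Omar): max(-1, -7, 5) = 5
h (Mika): min(-8, -2, 0, -7) = -8
j (Mika): min(-6, 4) = -6
b (Omar): max(-8, -6) = -6
P (Mika): min(5, -6) = -6
Omar prefers the higher value; Q=-4, P=-6. Q is better since -4 > -6.

Q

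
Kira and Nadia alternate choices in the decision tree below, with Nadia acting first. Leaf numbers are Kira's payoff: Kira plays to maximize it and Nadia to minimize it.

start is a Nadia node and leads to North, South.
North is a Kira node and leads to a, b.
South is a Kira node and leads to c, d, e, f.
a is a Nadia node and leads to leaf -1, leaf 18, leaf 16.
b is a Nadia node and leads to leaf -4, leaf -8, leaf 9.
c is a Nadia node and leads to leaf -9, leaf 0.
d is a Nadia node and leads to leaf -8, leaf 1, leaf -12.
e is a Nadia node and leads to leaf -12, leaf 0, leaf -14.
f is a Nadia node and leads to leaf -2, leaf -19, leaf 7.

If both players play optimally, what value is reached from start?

-9

a (Nadia): min(-1, 18, 16) = -1
b (Nadia): min(-4, -8, 9) = -8
North (Kira): max(-1, -8) = -1
c (Nadia): min(-9, 0) = -9
d (Nadia): min(-8, 1, -12) = -12
e (Nadia): min(-12, 0, -14) = -14
f (Nadia): min(-2, -19, 7) = -19
South (Kira): max(-9, -12, -14, -19) = -9
start (Nadia): min(-1, -9) = -9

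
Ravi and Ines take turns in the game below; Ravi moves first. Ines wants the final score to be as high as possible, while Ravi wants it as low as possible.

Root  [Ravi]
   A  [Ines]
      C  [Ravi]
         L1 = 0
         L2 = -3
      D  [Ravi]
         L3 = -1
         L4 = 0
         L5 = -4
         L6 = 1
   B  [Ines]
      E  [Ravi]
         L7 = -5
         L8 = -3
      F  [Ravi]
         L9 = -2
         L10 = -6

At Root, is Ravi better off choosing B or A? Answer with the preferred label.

B

E (Ravi): min(-5, -3) = -5
F (Ravi): min(-2, -6) = -6
B (Ines): max(-5, -6) = -5
C (Ravi): min(0, -3) = -3
D (Ravi): min(-1, 0, -4, 1) = -4
A (Ines): max(-3, -4) = -3
Ravi prefers the lower value; B=-5, A=-3. B is better since -5 < -3.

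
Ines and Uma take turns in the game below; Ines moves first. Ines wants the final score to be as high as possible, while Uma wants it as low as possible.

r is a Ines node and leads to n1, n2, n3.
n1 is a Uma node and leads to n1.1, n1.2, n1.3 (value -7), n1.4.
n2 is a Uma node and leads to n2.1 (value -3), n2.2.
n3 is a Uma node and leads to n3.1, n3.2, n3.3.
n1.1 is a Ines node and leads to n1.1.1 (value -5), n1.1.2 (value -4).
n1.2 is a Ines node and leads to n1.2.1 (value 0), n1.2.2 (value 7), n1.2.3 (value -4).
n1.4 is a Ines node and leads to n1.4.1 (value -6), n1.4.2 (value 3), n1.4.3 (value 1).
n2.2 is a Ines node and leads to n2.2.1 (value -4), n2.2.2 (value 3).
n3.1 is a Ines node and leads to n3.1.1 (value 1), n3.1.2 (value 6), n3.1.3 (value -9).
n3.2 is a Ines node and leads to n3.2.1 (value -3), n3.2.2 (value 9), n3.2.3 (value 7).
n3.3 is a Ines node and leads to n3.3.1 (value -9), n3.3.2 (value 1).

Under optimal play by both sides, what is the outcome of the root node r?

n1.1 (Ines): max(-5, -4) = -4
n1.2 (Ines): max(0, 7, -4) = 7
n1.4 (Ines): max(-6, 3, 1) = 3
n1 (Uma): min(-4, 7, -7, 3) = -7
n2.2 (Ines): max(-4, 3) = 3
n2 (Uma): min(-3, 3) = -3
n3.1 (Ines): max(1, 6, -9) = 6
n3.2 (Ines): max(-3, 9, 7) = 9
n3.3 (Ines): max(-9, 1) = 1
n3 (Uma): min(6, 9, 1) = 1
r (Ines): max(-7, -3, 1) = 1

1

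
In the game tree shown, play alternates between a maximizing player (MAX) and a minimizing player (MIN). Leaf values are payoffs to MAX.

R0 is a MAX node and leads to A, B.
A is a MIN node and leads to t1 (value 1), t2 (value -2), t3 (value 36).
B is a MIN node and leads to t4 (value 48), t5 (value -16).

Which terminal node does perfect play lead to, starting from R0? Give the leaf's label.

A (MIN): min(1, -2, 36) = -2
B (MIN): min(48, -16) = -16
R0 (MAX): max(-2, -16) = -2
At R0, MAX picks A (highest: -2).
At A, MIN picks t2 (lowest: -2).
Terminal value -2.

t2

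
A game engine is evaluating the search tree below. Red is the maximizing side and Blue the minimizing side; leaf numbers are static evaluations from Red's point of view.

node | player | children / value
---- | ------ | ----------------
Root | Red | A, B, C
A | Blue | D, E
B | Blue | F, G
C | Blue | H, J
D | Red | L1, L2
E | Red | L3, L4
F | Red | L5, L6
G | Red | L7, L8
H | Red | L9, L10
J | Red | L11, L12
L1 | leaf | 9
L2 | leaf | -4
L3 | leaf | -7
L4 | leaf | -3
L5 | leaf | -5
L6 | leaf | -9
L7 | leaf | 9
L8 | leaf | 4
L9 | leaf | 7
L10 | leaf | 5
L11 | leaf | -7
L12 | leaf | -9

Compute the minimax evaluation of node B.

F (Red): max(-5, -9) = -5
G (Red): max(9, 4) = 9
B (Blue): min(-5, 9) = -5

-5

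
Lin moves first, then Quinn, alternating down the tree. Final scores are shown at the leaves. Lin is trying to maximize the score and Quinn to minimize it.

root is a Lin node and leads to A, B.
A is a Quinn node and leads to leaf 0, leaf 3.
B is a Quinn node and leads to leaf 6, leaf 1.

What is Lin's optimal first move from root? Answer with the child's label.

A (Quinn): min(0, 3) = 0
B (Quinn): min(6, 1) = 1
root (Lin): max(0, 1) = 1
Lin at root wants the highest of {A=0, B=1}, so chooses B.

B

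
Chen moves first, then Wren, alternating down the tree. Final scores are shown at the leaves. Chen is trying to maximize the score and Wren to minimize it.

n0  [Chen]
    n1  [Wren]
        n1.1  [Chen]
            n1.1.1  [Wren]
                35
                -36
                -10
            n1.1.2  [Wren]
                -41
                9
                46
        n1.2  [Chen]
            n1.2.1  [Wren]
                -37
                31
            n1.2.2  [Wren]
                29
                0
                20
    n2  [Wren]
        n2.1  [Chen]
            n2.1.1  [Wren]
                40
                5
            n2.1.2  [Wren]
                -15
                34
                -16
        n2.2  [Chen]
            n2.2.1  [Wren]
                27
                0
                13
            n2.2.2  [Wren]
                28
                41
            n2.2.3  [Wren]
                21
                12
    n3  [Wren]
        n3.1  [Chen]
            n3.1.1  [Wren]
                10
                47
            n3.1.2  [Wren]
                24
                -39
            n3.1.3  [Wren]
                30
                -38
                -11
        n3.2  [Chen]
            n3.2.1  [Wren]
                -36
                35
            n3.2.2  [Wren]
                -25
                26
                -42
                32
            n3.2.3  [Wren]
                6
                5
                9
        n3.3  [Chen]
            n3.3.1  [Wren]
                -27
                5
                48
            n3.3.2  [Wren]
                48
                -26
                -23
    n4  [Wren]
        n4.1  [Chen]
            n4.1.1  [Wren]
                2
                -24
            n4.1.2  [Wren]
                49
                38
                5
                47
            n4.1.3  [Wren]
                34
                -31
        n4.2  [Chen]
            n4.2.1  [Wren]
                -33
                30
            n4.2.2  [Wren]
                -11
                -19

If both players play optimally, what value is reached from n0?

n1.1.1 (Wren): min(35, -36, -10) = -36
n1.1.2 (Wren): min(-41, 9, 46) = -41
n1.1 (Chen): max(-36, -41) = -36
n1.2.1 (Wren): min(-37, 31) = -37
n1.2.2 (Wren): min(29, 0, 20) = 0
n1.2 (Chen): max(-37, 0) = 0
n1 (Wren): min(-36, 0) = -36
n2.1.1 (Wren): min(40, 5) = 5
n2.1.2 (Wren): min(-15, 34, -16) = -16
n2.1 (Chen): max(5, -16) = 5
n2.2.1 (Wren): min(27, 0, 13) = 0
n2.2.2 (Wren): min(28, 41) = 28
n2.2.3 (Wren): min(21, 12) = 12
n2.2 (Chen): max(0, 28, 12) = 28
n2 (Wren): min(5, 28) = 5
n3.1.1 (Wren): min(10, 47) = 10
n3.1.2 (Wren): min(24, -39) = -39
n3.1.3 (Wren): min(30, -38, -11) = -38
n3.1 (Chen): max(10, -39, -38) = 10
n3.2.1 (Wren): min(-36, 35) = -36
n3.2.2 (Wren): min(-25, 26, -42, 32) = -42
n3.2.3 (Wren): min(6, 5, 9) = 5
n3.2 (Chen): max(-36, -42, 5) = 5
n3.3.1 (Wren): min(-27, 5, 48) = -27
n3.3.2 (Wren): min(48, -26, -23) = -26
n3.3 (Chen): max(-27, -26) = -26
n3 (Wren): min(10, 5, -26) = -26
n4.1.1 (Wren): min(2, -24) = -24
n4.1.2 (Wren): min(49, 38, 5, 47) = 5
n4.1.3 (Wren): min(34, -31) = -31
n4.1 (Chen): max(-24, 5, -31) = 5
n4.2.1 (Wren): min(-33, 30) = -33
n4.2.2 (Wren): min(-11, -19) = -19
n4.2 (Chen): max(-33, -19) = -19
n4 (Wren): min(5, -19) = -19
n0 (Chen): max(-36, 5, -26, -19) = 5

5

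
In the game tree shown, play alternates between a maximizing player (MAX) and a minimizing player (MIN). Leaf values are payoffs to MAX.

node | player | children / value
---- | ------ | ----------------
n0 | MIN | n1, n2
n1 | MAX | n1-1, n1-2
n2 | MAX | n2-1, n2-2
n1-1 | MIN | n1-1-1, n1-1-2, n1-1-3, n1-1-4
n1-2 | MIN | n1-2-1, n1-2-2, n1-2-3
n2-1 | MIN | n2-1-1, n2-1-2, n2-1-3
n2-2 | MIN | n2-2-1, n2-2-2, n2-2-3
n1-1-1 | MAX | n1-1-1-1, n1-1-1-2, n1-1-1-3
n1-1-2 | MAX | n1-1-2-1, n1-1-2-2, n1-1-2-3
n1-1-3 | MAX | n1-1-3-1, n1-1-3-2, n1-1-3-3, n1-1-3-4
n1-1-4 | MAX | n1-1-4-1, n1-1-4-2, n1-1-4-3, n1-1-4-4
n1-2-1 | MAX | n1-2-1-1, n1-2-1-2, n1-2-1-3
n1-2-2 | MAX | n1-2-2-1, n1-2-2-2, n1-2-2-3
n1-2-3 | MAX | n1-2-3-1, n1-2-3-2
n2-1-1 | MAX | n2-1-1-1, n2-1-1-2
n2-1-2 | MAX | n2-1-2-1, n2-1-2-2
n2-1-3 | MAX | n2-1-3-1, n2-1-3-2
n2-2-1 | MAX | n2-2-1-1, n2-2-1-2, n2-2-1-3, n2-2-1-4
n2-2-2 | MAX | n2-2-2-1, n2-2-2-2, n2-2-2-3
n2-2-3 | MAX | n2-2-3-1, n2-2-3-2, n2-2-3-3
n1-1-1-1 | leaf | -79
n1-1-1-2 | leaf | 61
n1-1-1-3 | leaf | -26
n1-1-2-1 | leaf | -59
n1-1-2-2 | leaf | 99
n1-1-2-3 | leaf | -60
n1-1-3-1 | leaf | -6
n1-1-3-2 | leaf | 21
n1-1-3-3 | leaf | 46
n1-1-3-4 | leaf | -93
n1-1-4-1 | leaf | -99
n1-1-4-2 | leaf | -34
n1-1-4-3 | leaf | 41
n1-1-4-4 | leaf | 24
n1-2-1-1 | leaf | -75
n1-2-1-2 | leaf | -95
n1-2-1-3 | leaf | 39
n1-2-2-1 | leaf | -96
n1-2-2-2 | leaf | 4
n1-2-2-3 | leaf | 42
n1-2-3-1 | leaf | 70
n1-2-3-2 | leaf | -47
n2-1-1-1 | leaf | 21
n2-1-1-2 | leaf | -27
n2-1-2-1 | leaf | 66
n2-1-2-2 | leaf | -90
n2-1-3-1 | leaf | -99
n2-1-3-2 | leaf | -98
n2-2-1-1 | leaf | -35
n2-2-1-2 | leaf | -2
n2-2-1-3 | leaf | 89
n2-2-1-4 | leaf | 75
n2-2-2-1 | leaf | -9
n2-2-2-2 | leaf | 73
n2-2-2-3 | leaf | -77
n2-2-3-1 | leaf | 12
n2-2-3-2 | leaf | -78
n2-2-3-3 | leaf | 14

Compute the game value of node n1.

41

n1-1-1 (MAX): max(-79, 61, -26) = 61
n1-1-2 (MAX): max(-59, 99, -60) = 99
n1-1-3 (MAX): max(-6, 21, 46, -93) = 46
n1-1-4 (MAX): max(-99, -34, 41, 24) = 41
n1-1 (MIN): min(61, 99, 46, 41) = 41
n1-2-1 (MAX): max(-75, -95, 39) = 39
n1-2-2 (MAX): max(-96, 4, 42) = 42
n1-2-3 (MAX): max(70, -47) = 70
n1-2 (MIN): min(39, 42, 70) = 39
n1 (MAX): max(41, 39) = 41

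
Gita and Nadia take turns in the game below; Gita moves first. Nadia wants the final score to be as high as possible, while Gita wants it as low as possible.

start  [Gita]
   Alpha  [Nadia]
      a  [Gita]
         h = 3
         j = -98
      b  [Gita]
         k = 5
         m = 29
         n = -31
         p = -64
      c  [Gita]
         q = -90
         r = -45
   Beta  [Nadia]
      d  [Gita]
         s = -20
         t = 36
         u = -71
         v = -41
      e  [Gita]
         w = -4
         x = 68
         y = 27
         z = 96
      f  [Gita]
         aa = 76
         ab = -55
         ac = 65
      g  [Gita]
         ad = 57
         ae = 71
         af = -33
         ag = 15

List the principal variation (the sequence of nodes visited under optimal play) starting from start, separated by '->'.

start -> Alpha -> b -> p

a (Gita): min(3, -98) = -98
b (Gita): min(5, 29, -31, -64) = -64
c (Gita): min(-90, -45) = -90
Alpha (Nadia): max(-98, -64, -90) = -64
d (Gita): min(-20, 36, -71, -41) = -71
e (Gita): min(-4, 68, 27, 96) = -4
f (Gita): min(76, -55, 65) = -55
g (Gita): min(57, 71, -33, 15) = -33
Beta (Nadia): max(-71, -4, -55, -33) = -4
start (Gita): min(-64, -4) = -64
At start, Gita picks Alpha (lowest: -64).
At Alpha, Nadia picks b (highest: -64).
At b, Gita picks p (lowest: -64).
Terminal value -64.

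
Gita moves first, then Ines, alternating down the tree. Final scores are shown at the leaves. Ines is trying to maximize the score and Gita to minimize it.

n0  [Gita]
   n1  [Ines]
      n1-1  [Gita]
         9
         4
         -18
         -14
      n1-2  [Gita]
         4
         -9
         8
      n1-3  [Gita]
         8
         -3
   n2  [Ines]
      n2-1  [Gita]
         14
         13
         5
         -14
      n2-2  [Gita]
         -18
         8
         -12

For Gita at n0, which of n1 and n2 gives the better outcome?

n2

n1-1 (Gita): min(9, 4, -18, -14) = -18
n1-2 (Gita): min(4, -9, 8) = -9
n1-3 (Gita): min(8, -3) = -3
n1 (Ines): max(-18, -9, -3) = -3
n2-1 (Gita): min(14, 13, 5, -14) = -14
n2-2 (Gita): min(-18, 8, -12) = -18
n2 (Ines): max(-14, -18) = -14
Gita prefers the lower value; n1=-3, n2=-14. n2 is better since -14 < -3.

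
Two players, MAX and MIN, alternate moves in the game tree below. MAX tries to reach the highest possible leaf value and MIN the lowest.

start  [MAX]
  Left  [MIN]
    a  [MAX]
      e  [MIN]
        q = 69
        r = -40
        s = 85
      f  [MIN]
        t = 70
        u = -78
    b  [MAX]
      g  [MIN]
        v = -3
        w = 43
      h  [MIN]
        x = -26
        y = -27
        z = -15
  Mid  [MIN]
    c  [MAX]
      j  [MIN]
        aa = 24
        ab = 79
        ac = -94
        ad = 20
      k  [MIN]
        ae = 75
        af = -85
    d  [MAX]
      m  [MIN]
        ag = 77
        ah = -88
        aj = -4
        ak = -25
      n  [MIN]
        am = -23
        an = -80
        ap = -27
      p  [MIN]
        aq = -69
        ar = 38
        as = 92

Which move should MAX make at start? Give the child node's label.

e (MIN): min(69, -40, 85) = -40
f (MIN): min(70, -78) = -78
a (MAX): max(-40, -78) = -40
g (MIN): min(-3, 43) = -3
h (MIN): min(-26, -27, -15) = -27
b (MAX): max(-3, -27) = -3
Left (MIN): min(-40, -3) = -40
j (MIN): min(24, 79, -94, 20) = -94
k (MIN): min(75, -85) = -85
c (MAX): max(-94, -85) = -85
m (MIN): min(77, -88, -4, -25) = -88
n (MIN): min(-23, -80, -27) = -80
p (MIN): min(-69, 38, 92) = -69
d (MAX): max(-88, -80, -69) = -69
Mid (MIN): min(-85, -69) = -85
start (MAX): max(-40, -85) = -40
MAX at start wants the highest of {Left=-40, Mid=-85}, so chooses Left.

Left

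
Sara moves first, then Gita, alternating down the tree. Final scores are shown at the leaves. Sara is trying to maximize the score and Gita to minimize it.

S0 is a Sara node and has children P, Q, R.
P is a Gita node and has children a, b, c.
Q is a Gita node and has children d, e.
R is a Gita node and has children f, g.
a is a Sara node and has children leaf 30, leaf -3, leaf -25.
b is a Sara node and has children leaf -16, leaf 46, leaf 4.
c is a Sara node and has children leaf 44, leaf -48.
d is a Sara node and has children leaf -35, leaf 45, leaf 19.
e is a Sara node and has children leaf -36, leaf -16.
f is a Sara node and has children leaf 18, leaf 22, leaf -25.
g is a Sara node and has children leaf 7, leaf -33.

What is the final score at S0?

30

a (Sara): max(30, -3, -25) = 30
b (Sara): max(-16, 46, 4) = 46
c (Sara): max(44, -48) = 44
P (Gita): min(30, 46, 44) = 30
d (Sara): max(-35, 45, 19) = 45
e (Sara): max(-36, -16) = -16
Q (Gita): min(45, -16) = -16
f (Sara): max(18, 22, -25) = 22
g (Sara): max(7, -33) = 7
R (Gita): min(22, 7) = 7
S0 (Sara): max(30, -16, 7) = 30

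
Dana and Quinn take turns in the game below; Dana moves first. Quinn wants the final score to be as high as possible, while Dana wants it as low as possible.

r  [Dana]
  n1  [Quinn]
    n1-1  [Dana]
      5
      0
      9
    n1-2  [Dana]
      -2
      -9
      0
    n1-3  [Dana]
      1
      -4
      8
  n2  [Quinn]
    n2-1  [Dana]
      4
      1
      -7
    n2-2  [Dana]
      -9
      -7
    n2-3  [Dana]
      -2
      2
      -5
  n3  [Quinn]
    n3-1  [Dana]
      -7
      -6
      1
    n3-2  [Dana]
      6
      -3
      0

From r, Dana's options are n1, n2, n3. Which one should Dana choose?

n2

n1-1 (Dana): min(5, 0, 9) = 0
n1-2 (Dana): min(-2, -9, 0) = -9
n1-3 (Dana): min(1, -4, 8) = -4
n1 (Quinn): max(0, -9, -4) = 0
n2-1 (Dana): min(4, 1, -7) = -7
n2-2 (Dana): min(-9, -7) = -9
n2-3 (Dana): min(-2, 2, -5) = -5
n2 (Quinn): max(-7, -9, -5) = -5
n3-1 (Dana): min(-7, -6, 1) = -7
n3-2 (Dana): min(6, -3, 0) = -3
n3 (Quinn): max(-7, -3) = -3
r (Dana): min(0, -5, -3) = -5
Dana at r wants the lowest of {n1=0, n2=-5, n3=-3}, so chooses n2.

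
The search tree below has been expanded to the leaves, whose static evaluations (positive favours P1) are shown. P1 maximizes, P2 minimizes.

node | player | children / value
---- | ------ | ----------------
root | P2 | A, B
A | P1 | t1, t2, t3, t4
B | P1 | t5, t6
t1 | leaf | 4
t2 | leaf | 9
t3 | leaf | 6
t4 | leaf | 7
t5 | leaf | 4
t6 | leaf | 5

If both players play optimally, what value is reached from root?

5

A (P1): max(4, 9, 6, 7) = 9
B (P1): max(4, 5) = 5
root (P2): min(9, 5) = 5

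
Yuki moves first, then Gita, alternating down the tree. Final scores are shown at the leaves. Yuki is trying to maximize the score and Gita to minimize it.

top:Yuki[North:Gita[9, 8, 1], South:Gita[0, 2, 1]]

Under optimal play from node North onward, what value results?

North (Gita): min(9, 8, 1) = 1

1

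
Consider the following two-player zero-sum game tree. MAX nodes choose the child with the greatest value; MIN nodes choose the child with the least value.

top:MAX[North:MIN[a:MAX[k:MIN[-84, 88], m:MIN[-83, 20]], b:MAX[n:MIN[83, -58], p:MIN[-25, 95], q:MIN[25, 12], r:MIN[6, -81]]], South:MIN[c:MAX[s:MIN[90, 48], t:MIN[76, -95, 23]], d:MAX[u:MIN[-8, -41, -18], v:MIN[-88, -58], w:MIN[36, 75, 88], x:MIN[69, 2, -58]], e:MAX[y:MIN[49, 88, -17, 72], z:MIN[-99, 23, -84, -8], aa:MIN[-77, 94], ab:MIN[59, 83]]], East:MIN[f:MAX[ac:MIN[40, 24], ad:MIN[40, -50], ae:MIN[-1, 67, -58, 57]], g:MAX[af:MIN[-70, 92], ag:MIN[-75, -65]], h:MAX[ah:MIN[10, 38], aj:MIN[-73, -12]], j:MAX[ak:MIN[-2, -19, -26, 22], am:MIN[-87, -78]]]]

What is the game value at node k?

-84

k (MIN): min(-84, 88) = -84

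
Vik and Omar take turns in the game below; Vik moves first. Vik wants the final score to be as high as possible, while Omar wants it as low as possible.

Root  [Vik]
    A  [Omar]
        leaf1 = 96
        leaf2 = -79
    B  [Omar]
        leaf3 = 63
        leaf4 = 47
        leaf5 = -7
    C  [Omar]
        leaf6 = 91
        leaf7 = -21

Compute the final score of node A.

A (Omar): min(96, -79) = -79

-79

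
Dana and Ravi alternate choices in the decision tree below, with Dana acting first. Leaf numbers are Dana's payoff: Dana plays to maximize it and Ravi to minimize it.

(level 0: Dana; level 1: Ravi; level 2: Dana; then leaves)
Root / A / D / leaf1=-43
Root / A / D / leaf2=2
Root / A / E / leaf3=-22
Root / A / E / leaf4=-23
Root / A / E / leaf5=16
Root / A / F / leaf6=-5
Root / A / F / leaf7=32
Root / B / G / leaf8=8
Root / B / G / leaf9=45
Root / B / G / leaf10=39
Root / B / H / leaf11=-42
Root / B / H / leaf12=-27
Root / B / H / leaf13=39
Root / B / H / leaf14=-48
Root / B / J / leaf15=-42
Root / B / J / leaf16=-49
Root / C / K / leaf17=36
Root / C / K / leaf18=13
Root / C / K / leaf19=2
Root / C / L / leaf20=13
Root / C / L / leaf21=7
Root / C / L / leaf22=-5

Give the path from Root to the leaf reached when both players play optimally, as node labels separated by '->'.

Root -> C -> L -> leaf20

D (Dana): max(-43, 2) = 2
E (Dana): max(-22, -23, 16) = 16
F (Dana): max(-5, 32) = 32
A (Ravi): min(2, 16, 32) = 2
G (Dana): max(8, 45, 39) = 45
H (Dana): max(-42, -27, 39, -48) = 39
J (Dana): max(-42, -49) = -42
B (Ravi): min(45, 39, -42) = -42
K (Dana): max(36, 13, 2) = 36
L (Dana): max(13, 7, -5) = 13
C (Ravi): min(36, 13) = 13
Root (Dana): max(2, -42, 13) = 13
At Root, Dana picks C (highest: 13).
At C, Ravi picks L (lowest: 13).
At L, Dana picks leaf20 (highest: 13).
Terminal value 13.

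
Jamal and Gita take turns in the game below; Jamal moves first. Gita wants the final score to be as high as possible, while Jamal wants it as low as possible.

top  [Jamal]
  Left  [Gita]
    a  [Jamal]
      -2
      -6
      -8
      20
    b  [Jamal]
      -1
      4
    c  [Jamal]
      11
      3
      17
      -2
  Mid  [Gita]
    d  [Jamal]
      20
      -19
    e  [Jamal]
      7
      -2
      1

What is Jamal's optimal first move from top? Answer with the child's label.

a (Jamal): min(-2, -6, -8, 20) = -8
b (Jamal): min(-1, 4) = -1
c (Jamal): min(11, 3, 17, -2) = -2
Left (Gita): max(-8, -1, -2) = -1
d (Jamal): min(20, -19) = -19
e (Jamal): min(7, -2, 1) = -2
Mid (Gita): max(-19, -2) = -2
top (Jamal): min(-1, -2) = -2
Jamal at top wants the lowest of {Left=-1, Mid=-2}, so chooses Mid.

Mid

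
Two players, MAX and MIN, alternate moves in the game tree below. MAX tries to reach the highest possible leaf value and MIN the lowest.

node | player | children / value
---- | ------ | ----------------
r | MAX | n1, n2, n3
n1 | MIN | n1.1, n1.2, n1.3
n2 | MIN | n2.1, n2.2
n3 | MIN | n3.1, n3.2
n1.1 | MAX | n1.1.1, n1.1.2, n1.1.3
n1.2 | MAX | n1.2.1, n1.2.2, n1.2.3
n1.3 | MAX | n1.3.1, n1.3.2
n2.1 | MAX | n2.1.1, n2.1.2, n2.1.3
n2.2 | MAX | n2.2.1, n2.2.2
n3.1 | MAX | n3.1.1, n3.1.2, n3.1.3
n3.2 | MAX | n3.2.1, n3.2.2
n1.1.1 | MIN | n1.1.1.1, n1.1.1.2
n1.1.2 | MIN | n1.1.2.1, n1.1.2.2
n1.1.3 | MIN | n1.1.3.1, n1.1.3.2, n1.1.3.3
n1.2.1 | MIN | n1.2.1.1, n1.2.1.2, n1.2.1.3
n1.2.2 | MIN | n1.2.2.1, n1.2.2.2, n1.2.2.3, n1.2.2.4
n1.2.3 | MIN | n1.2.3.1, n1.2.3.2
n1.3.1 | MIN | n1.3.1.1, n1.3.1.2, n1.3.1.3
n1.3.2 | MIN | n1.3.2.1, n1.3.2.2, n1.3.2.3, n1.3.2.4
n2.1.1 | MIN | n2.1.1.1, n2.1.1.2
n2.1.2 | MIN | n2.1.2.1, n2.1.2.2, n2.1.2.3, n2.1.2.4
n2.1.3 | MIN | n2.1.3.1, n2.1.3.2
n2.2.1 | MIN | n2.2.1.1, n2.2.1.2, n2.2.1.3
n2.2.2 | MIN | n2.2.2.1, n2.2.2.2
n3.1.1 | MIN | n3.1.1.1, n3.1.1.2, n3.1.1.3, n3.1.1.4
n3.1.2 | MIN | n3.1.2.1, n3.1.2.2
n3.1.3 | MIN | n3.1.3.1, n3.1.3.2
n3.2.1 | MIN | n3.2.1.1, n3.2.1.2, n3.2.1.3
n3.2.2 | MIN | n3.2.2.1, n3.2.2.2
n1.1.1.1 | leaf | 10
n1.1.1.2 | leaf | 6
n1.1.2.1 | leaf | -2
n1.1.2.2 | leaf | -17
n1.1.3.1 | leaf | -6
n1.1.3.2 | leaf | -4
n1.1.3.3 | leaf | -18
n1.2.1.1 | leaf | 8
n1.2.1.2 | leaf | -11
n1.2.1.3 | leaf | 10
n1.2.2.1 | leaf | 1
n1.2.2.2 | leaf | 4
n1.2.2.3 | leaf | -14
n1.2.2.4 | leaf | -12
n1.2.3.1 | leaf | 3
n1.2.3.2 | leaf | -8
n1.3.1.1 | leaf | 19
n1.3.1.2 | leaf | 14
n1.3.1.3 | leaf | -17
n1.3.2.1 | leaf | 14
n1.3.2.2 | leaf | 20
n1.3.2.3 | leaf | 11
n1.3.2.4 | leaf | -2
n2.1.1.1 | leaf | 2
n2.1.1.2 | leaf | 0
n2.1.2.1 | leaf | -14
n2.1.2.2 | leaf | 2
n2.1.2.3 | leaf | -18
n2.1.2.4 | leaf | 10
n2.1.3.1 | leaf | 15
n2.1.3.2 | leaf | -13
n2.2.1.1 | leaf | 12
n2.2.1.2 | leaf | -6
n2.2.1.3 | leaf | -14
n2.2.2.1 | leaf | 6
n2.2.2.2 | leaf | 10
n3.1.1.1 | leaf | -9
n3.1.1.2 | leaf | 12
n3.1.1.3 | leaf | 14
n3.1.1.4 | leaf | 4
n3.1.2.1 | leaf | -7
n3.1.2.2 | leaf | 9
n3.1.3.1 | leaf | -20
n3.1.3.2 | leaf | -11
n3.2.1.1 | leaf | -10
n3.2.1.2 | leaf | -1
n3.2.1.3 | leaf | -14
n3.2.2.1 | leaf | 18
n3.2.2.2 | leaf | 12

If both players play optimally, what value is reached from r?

0

n1.1.1 (MIN): min(10, 6) = 6
n1.1.2 (MIN): min(-2, -17) = -17
n1.1.3 (MIN): min(-6, -4, -18) = -18
n1.1 (MAX): max(6, -17, -18) = 6
n1.2.1 (MIN): min(8, -11, 10) = -11
n1.2.2 (MIN): min(1, 4, -14, -12) = -14
n1.2.3 (MIN): min(3, -8) = -8
n1.2 (MAX): max(-11, -14, -8) = -8
n1.3.1 (MIN): min(19, 14, -17) = -17
n1.3.2 (MIN): min(14, 20, 11, -2) = -2
n1.3 (MAX): max(-17, -2) = -2
n1 (MIN): min(6, -8, -2) = -8
n2.1.1 (MIN): min(2, 0) = 0
n2.1.2 (MIN): min(-14, 2, -18, 10) = -18
n2.1.3 (MIN): min(15, -13) = -13
n2.1 (MAX): max(0, -18, -13) = 0
n2.2.1 (MIN): min(12, -6, -14) = -14
n2.2.2 (MIN): min(6, 10) = 6
n2.2 (MAX): max(-14, 6) = 6
n2 (MIN): min(0, 6) = 0
n3.1.1 (MIN): min(-9, 12, 14, 4) = -9
n3.1.2 (MIN): min(-7, 9) = -7
n3.1.3 (MIN): min(-20, -11) = -20
n3.1 (MAX): max(-9, -7, -20) = -7
n3.2.1 (MIN): min(-10, -1, -14) = -14
n3.2.2 (MIN): min(18, 12) = 12
n3.2 (MAX): max(-14, 12) = 12
n3 (MIN): min(-7, 12) = -7
r (MAX): max(-8, 0, -7) = 0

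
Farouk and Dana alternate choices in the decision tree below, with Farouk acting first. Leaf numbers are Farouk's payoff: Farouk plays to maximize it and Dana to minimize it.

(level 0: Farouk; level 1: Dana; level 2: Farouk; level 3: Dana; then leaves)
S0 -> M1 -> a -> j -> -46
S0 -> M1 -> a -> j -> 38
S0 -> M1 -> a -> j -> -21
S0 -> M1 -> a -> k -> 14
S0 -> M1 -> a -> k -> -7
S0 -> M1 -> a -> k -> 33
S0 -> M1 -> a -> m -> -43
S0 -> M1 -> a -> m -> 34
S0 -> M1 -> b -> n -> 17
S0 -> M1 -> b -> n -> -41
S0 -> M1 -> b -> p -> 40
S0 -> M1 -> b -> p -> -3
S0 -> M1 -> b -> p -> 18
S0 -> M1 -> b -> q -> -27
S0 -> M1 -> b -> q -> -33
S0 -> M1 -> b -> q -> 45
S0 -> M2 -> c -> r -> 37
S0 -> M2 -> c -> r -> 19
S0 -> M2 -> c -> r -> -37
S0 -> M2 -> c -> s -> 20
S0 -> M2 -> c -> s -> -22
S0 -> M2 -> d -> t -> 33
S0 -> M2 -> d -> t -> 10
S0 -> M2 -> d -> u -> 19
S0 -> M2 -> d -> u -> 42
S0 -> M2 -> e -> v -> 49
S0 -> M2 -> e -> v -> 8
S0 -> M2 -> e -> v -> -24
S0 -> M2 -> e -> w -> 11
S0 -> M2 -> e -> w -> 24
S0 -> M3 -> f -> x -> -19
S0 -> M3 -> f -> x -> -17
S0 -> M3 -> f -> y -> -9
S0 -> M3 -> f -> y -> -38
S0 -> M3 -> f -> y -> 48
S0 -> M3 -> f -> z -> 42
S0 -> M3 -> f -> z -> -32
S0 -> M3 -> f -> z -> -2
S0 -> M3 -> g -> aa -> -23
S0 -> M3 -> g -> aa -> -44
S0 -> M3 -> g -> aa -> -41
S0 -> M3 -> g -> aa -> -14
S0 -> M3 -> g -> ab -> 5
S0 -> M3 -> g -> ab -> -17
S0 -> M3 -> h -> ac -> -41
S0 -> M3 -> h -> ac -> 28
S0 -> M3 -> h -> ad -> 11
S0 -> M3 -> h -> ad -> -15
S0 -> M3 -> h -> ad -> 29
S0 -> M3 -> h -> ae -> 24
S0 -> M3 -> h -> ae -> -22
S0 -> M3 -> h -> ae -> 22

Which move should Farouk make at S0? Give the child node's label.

j (Dana): min(-46, 38, -21) = -46
k (Dana): min(14, -7, 33) = -7
m (Dana): min(-43, 34) = -43
a (Farouk): max(-46, -7, -43) = -7
n (Dana): min(17, -41) = -41
p (Dana): min(40, -3, 18) = -3
q (Dana): min(-27, -33, 45) = -33
b (Farouk): max(-41, -3, -33) = -3
M1 (Dana): min(-7, -3) = -7
r (Dana): min(37, 19, -37) = -37
s (Dana): min(20, -22) = -22
c (Farouk): max(-37, -22) = -22
t (Dana): min(33, 10) = 10
u (Dana): min(19, 42) = 19
d (Farouk): max(10, 19) = 19
v (Dana): min(49, 8, -24) = -24
w (Dana): min(11, 24) = 11
e (Farouk): max(-24, 11) = 11
M2 (Dana): min(-22, 19, 11) = -22
x (Dana): min(-19, -17) = -19
y (Dana): min(-9, -38, 48) = -38
z (Dana): min(42, -32, -2) = -32
f (Farouk): max(-19, -38, -32) = -19
aa (Dana): min(-23, -44, -41, -14) = -44
ab (Dana): min(5, -17) = -17
g (Farouk): max(-44, -17) = -17
ac (Dana): min(-41, 28) = -41
ad (Dana): min(11, -15, 29) = -15
ae (Dana): min(24, -22, 22) = -22
h (Farouk): max(-41, -15, -22) = -15
M3 (Dana): min(-19, -17, -15) = -19
S0 (Farouk): max(-7, -22, -19) = -7
Farouk at S0 wants the highest of {M1=-7, M2=-22, M3=-19}, so chooses M1.

M1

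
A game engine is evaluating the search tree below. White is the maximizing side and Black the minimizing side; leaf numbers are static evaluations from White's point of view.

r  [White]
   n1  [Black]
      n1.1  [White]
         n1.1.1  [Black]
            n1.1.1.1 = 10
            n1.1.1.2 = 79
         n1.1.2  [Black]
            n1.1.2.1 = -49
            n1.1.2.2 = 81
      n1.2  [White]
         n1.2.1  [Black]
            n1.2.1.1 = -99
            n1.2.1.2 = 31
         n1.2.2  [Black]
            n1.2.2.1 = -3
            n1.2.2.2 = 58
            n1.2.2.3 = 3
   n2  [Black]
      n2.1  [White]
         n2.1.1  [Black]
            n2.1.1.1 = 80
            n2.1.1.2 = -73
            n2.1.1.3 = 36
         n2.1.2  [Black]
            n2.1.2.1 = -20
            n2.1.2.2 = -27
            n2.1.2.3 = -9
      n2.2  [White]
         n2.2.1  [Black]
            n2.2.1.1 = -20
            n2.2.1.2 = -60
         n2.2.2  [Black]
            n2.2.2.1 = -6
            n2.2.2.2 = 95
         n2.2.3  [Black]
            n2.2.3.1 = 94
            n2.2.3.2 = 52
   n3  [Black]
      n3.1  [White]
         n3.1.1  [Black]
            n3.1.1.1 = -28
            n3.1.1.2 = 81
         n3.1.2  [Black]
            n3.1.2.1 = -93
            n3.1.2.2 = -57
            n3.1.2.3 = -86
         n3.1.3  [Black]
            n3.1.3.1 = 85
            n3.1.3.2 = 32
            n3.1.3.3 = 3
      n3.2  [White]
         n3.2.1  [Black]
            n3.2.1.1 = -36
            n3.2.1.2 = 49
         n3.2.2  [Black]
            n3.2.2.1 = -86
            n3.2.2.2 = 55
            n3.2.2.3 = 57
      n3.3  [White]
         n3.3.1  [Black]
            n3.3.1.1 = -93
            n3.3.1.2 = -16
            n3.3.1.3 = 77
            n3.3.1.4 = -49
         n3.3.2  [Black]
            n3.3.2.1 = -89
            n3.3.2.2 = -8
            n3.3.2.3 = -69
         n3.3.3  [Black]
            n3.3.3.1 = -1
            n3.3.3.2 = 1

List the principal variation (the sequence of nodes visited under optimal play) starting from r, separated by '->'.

n1.1.1 (Black): min(10, 79) = 10
n1.1.2 (Black): min(-49, 81) = -49
n1.1 (White): max(10, -49) = 10
n1.2.1 (Black): min(-99, 31) = -99
n1.2.2 (Black): min(-3, 58, 3) = -3
n1.2 (White): max(-99, -3) = -3
n1 (Black): min(10, -3) = -3
n2.1.1 (Black): min(80, -73, 36) = -73
n2.1.2 (Black): min(-20, -27, -9) = -27
n2.1 (White): max(-73, -27) = -27
n2.2.1 (Black): min(-20, -60) = -60
n2.2.2 (Black): min(-6, 95) = -6
n2.2.3 (Black): min(94, 52) = 52
n2.2 (White): max(-60, -6, 52) = 52
n2 (Black): min(-27, 52) = -27
n3.1.1 (Black): min(-28, 81) = -28
n3.1.2 (Black): min(-93, -57, -86) = -93
n3.1.3 (Black): min(85, 32, 3) = 3
n3.1 (White): max(-28, -93, 3) = 3
n3.2.1 (Black): min(-36, 49) = -36
n3.2.2 (Black): min(-86, 55, 57) = -86
n3.2 (White): max(-36, -86) = -36
n3.3.1 (Black): min(-93, -16, 77, -49) = -93
n3.3.2 (Black): min(-89, -8, -69) = -89
n3.3.3 (Black): min(-1, 1) = -1
n3.3 (White): max(-93, -89, -1) = -1
n3 (Black): min(3, -36, -1) = -36
r (White): max(-3, -27, -36) = -3
At r, White picks n1 (highest: -3).
At n1, Black picks n1.2 (lowest: -3).
At n1.2, White picks n1.2.2 (highest: -3).
At n1.2.2, Black picks n1.2.2.1 (lowest: -3).
Terminal value -3.

r -> n1 -> n1.2 -> n1.2.2 -> n1.2.2.1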